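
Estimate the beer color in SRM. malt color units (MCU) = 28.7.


SRM = 1.4922 · MCU^0.6859
SRM = 1.4922 · 28.7^0.6859

14.9207 SRM


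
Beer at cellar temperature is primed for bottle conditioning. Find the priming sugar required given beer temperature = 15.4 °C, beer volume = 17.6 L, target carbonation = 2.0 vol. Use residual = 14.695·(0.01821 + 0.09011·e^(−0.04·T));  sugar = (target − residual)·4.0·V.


residual = 14.695·(0.01821 + 0.09011·e^(−0.04·15.4)) = 0.9828
sugar = (2.0 − 0.9828)·4.0·17.6

71.6124 g


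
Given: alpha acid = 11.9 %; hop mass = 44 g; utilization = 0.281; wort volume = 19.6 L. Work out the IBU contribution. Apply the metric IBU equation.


IBU = (α/100)·mass·U·1000 / V
IBU = (11.9/100)·44·0.281·1000 / 19.6

75.0671 IBU


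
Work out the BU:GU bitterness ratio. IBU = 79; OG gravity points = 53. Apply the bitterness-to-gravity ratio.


BU:GU = IBU / OG_points
BU:GU = 79 / 53

1.4906


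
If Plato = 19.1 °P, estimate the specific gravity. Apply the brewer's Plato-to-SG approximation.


SG = 259/(259 − P)
SG = 259/(259 − 19.1)

1.0796


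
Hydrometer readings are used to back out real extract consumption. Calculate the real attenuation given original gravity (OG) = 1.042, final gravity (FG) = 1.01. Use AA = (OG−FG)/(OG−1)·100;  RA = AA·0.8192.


AA = (1.042 − 1.01)/(1.042 − 1)·100 = 76.1905
RA = 76.1905·0.8192

62.4152 %


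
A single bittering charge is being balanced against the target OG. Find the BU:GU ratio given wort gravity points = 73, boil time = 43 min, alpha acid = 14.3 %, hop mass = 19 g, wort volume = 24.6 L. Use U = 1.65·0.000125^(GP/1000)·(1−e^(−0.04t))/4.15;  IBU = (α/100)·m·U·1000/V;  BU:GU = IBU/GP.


U = 1.65·0.000125^(73/1000)·(1−e^(−0.04·43))/4.15 = 0.1694
IBU = (14.3/100)·19·0.1694·1000/24.6 = 18.7057
BU:GU = 18.7057/73

0.2562


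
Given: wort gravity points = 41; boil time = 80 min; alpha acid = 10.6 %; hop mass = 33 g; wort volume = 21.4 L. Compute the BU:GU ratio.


U = 1.65·0.000125^(GP/1000)·(1−e^(−0.04t))/4.15;  IBU = (α/100)·m·U·1000/V;  BU:GU = IBU/GP
U = 1.65·0.000125^(41/1000)·(1−e^(−0.04·80))/4.15 = 0.2638
IBU = (10.6/100)·33·0.2638·1000/21.4 = 43.1262
BU:GU = 43.1262/41

1.0519


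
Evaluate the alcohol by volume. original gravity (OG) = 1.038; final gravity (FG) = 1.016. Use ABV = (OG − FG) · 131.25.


ABV = (1.038 − 1.016) · 131.25

2.8875 % ABV


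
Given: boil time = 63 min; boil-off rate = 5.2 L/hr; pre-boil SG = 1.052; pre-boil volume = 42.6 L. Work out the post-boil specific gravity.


V_post = V_pre − rate·(t/60);  SG_post = 1 + (SG_pre−1)·V_pre/V_post
V_post = 42.6 − 5.2·(63/60) = 37.1400
SG_post = 1 + (1.052 − 1)·42.6/37.1400

1.0596


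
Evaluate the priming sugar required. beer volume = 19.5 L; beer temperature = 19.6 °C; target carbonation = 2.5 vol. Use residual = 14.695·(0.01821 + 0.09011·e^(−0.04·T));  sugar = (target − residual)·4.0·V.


residual = 14.695·(0.01821 + 0.09011·e^(−0.04·19.6)) = 0.8722
sugar = (2.5 − 0.8722)·4.0·19.5

126.9701 g


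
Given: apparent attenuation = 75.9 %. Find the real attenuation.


RA = AA · 0.8192
RA = 75.9 · 0.8192

62.1773 %


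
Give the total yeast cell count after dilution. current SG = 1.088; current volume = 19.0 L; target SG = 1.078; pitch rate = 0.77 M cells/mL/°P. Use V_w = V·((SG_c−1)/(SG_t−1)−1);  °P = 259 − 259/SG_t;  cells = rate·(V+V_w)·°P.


V_w = 19.0·((1.088−1)/(1.078−1)−1) = 2.4359
V_final = 19.0 + 2.4359 = 21.4359
°P = 259 − 259/1.078 = 18.7403
cells = 0.77·21.4359·18.7403

309.3200 billion cells


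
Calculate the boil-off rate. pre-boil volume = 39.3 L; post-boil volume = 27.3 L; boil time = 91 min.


rate = (V_pre − V_post) / (t_min/60)
rate = (39.3 − 27.3) / (91/60)

7.9121 L/hr


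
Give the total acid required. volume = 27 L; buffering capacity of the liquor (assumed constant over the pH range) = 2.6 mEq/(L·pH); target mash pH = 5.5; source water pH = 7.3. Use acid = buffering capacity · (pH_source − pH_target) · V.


acid = 2.6 · (7.3 − 5.5) · 27

126.3600 mEq


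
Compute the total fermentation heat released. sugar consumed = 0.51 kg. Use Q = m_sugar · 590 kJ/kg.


Q = 0.51 · 590

300.9000 kJ


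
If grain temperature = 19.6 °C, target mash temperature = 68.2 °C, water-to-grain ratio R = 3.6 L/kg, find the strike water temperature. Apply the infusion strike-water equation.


T_strike = (0.41/R)·(T_mash − T_grain) + T_mash
T_strike = (0.41/3.6)·(68.2 − 19.6) + 68.2

73.7350 °C


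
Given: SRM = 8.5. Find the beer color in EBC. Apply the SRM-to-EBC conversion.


EBC = SRM · 1.97
EBC = 8.5 · 1.97

16.7450 EBC


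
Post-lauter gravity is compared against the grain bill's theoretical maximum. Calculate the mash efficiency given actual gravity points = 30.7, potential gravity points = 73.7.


efficiency = actual / potential × 100
efficiency = 30.7 / 73.7 × 100

41.6554 %


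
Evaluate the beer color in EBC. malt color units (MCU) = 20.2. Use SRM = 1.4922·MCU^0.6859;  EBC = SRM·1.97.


SRM = 1.4922·20.2^0.6859 = 11.7265
EBC = 11.7265·1.97

23.1012 EBC


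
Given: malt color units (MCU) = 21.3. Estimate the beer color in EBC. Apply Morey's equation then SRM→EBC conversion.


SRM = 1.4922·MCU^0.6859;  EBC = SRM·1.97
SRM = 1.4922·21.3^0.6859 = 12.1608
EBC = 12.1608·1.97

23.9568 EBC


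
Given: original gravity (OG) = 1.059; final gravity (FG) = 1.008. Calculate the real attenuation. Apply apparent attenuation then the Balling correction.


AA = (OG−FG)/(OG−1)·100;  RA = AA·0.8192
AA = (1.059 − 1.008)/(1.059 − 1)·100 = 86.4407
RA = 86.4407·0.8192

70.8122 %


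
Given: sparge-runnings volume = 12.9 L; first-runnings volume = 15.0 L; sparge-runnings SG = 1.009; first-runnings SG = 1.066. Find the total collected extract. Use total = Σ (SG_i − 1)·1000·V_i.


first = (1.066 − 1)·1000·15.0 = 990.0000
sparge = (1.009 − 1)·1000·12.9 = 116.1000
total = 990.0000 + 116.1000

1106.1000 gravity·L


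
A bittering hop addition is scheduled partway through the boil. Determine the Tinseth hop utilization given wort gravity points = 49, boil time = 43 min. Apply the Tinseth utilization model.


U = 1.65·0.000125^(GP/1000) · (1 − e^(−0.04·t))/4.15
bigness = 1.65·0.000125^(49/1000) = 1.0623
boil_factor = (1 − e^(−0.04·43))/4.15 = 0.1978
U = 1.0623 · 0.1978

0.2101


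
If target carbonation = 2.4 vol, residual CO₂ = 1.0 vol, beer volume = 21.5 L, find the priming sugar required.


sugar = (target − residual)·4.0·V
sugar = (2.4 − 1.0)·4.0·21.5

120.4000 g


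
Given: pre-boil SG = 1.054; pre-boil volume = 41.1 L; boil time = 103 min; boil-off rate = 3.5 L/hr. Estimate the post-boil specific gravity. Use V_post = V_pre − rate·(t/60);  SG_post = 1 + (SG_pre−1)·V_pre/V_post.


V_post = 41.1 − 3.5·(103/60) = 35.0917
SG_post = 1 + (1.054 − 1)·41.1/35.0917

1.0632


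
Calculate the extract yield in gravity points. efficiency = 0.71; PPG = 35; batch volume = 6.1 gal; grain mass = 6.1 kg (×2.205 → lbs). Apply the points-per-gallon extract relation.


points = lbs × PPG × eff / vol
lbs = 6.1 × 2.205 = 13.4505
points = 13.4505 × 35 × 0.71 / 6.1

54.7942 points


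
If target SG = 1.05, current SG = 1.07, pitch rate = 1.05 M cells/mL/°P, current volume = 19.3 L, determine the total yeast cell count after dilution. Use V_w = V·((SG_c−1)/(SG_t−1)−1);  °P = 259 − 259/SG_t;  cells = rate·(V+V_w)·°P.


V_w = 19.3·((1.07−1)/(1.05−1)−1) = 7.7200
V_final = 19.3 + 7.7200 = 27.0200
°P = 259 − 259/1.05 = 12.3333
cells = 1.05·27.0200·12.3333

349.9090 billion cells


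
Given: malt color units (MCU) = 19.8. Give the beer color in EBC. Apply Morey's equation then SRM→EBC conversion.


SRM = 1.4922·MCU^0.6859;  EBC = SRM·1.97
SRM = 1.4922·19.8^0.6859 = 11.5667
EBC = 11.5667·1.97

22.7864 EBC


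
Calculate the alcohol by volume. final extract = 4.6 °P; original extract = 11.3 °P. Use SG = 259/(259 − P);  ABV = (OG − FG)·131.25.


OG = 259/(259 − 11.3) = 1.0456
FG = 259/(259 − 4.6) = 1.0181
ABV = (1.0456 − 1.0181)·131.25

3.6144 % ABV


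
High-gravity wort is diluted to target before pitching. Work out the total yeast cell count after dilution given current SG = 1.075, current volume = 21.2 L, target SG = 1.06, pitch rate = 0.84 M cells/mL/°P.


V_w = V·((SG_c−1)/(SG_t−1)−1);  °P = 259 − 259/SG_t;  cells = rate·(V+V_w)·°P
V_w = 21.2·((1.075−1)/(1.06−1)−1) = 5.3000
V_final = 21.2 + 5.3000 = 26.5000
°P = 259 − 259/1.06 = 14.6604
cells = 0.84·26.5000·14.6604

326.3400 billion cells


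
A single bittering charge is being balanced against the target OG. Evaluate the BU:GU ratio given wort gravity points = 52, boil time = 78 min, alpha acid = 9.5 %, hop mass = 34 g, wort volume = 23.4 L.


U = 1.65·0.000125^(GP/1000)·(1−e^(−0.04t))/4.15;  IBU = (α/100)·m·U·1000/V;  BU:GU = IBU/GP
U = 1.65·0.000125^(52/1000)·(1−e^(−0.04·78))/4.15 = 0.2382
IBU = (9.5/100)·34·0.2382·1000/23.4 = 32.8737
BU:GU = 32.8737/52

0.6322


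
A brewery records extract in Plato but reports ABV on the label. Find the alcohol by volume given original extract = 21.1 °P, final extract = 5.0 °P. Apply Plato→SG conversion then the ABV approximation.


SG = 259/(259 − P);  ABV = (OG − FG)·131.25
OG = 259/(259 − 21.1) = 1.0887
FG = 259/(259 − 5.0) = 1.0197
ABV = (1.0887 − 1.0197)·131.25

9.0573 % ABV


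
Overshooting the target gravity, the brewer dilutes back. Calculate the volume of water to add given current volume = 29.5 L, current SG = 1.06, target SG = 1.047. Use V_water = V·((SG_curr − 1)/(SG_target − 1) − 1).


V_water = 29.5·((1.06 − 1)/(1.047 − 1) − 1)

8.1596 L


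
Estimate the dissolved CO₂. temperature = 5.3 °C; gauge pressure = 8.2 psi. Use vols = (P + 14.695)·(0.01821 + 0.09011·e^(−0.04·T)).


vols = (8.2 + 14.695)·(0.01821 + 0.09011·e^(−0.04·5.3))

2.0859 volumes


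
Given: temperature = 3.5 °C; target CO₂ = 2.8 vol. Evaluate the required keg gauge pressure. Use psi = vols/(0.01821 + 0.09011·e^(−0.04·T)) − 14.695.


psi = 2.8/(0.01821 + 0.09011·e^(−0.04·3.5)) − 14.695

14.3062 psi


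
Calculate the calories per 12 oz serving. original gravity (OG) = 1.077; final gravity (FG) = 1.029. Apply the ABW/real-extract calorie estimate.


ABW = (OG−FG)·131.25·0.79/FG;  °P = 259 − 259/SG (for OG→OE and FG→AE);  RE = 0.1808·OE + 0.8192·AE;  Cal = (6.9·ABW + 4·(RE−0.1))·FG·3.55
ABW = (1.077 − 1.029)·131.25·0.79/1.029 = 4.8367
OE = 259 − 259/1.077 = 18.5172 °P
AE = 259 − 259/1.029 = 7.2993 °P
RE = 0.1808·18.5172 + 0.8192·7.2993 = 9.3275 °P
Cal = (6.9·4.8367 + 4·(9.3275−0.1))·1.029·3.55

256.7421 kcal


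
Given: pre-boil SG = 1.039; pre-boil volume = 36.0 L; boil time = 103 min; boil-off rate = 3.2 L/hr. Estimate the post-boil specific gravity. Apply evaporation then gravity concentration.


V_post = V_pre − rate·(t/60);  SG_post = 1 + (SG_pre−1)·V_pre/V_post
V_post = 36.0 − 3.2·(103/60) = 30.5067
SG_post = 1 + (1.039 − 1)·36.0/30.5067

1.0460


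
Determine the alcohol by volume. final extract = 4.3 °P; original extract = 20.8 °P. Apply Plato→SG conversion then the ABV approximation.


SG = 259/(259 − P);  ABV = (OG − FG)·131.25
OG = 259/(259 − 20.8) = 1.0873
FG = 259/(259 − 4.3) = 1.0169
ABV = (1.0873 − 1.0169)·131.25

9.2451 % ABV


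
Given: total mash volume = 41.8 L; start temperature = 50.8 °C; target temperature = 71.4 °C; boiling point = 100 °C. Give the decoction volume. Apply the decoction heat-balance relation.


V_dec = V_total·(T_target − T_start)/(T_boil − T_start)
V_dec = 41.8·(71.4 − 50.8)/(100 − 50.8)

17.5016 L


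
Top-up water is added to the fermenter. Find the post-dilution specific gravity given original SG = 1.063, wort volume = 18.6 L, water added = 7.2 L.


SG_new = 1 + (SG_old − 1)·V_old/(V_old + V_water)
pts = (1.063 − 1)·1000·18.6/(18.6 + 7.2) = 45.4186
SG_new = 1 + 45.4186/1000

1.0454


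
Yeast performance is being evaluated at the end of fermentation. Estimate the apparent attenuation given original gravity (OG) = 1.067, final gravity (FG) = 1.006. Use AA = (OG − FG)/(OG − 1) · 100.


AA = (1.067 − 1.006)/(1.067 − 1) · 100

91.0448 %


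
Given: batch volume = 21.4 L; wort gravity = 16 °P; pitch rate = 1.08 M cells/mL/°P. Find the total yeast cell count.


cells (billions) = rate · V_L · °P
cells = 1.08 · 21.4 · 16

369.7920 billion cells


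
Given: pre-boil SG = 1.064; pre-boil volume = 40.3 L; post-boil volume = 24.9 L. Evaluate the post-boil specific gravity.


SG_post = 1 + (SG_pre − 1)·V_pre/V_post
pts_pre = (1.064 − 1)·1000 = 64.0000
pts_post = 64.0000·40.3/24.9 = 103.5823
SG_post = 1 + 103.5823/1000

1.1036


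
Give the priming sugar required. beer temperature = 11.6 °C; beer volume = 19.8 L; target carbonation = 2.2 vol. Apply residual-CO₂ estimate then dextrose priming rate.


residual = 14.695·(0.01821 + 0.09011·e^(−0.04·T));  sugar = (target − residual)·4.0·V
residual = 14.695·(0.01821 + 0.09011·e^(−0.04·11.6)) = 1.1002
sugar = (2.2 − 1.1002)·4.0·19.8

87.1055 g


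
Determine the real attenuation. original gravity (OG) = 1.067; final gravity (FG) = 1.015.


AA = (OG−FG)/(OG−1)·100;  RA = AA·0.8192
AA = (1.067 − 1.015)/(1.067 − 1)·100 = 77.6119
RA = 77.6119·0.8192

63.5797 %


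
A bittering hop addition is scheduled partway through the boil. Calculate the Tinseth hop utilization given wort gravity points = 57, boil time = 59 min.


U = 1.65·0.000125^(GP/1000) · (1 − e^(−0.04·t))/4.15
bigness = 1.65·0.000125^(57/1000) = 0.9886
boil_factor = (1 − e^(−0.04·59))/4.15 = 0.2182
U = 0.9886 · 0.2182

0.2157


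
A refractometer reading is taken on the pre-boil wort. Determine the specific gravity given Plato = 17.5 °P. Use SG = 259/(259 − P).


SG = 259/(259 − 17.5)

1.0725


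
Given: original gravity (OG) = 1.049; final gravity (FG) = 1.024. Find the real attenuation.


AA = (OG−FG)/(OG−1)·100;  RA = AA·0.8192
AA = (1.049 − 1.024)/(1.049 − 1)·100 = 51.0204
RA = 51.0204·0.8192

41.7959 %


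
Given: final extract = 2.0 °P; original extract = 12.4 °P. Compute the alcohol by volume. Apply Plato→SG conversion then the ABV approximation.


SG = 259/(259 − P);  ABV = (OG − FG)·131.25
OG = 259/(259 − 12.4) = 1.0503
FG = 259/(259 − 2.0) = 1.0078
ABV = (1.0503 − 1.0078)·131.25

5.5784 % ABV


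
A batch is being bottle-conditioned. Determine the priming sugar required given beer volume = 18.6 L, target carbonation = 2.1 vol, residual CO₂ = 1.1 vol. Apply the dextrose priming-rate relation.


sugar = (target − residual)·4.0·V
sugar = (2.1 − 1.1)·4.0·18.6

74.4000 g


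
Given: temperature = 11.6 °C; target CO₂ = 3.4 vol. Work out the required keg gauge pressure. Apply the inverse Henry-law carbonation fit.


psi = vols/(0.01821 + 0.09011·e^(−0.04·T)) − 14.695
psi = 3.4/(0.01821 + 0.09011·e^(−0.04·11.6)) − 14.695

30.7183 psi


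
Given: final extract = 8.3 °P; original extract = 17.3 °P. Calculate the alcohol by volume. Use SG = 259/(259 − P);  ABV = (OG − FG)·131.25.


OG = 259/(259 − 17.3) = 1.0716
FG = 259/(259 − 8.3) = 1.0331
ABV = (1.0716 − 1.0331)·131.25

5.0491 % ABV


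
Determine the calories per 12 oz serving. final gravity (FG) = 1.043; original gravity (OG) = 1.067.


ABW = (OG−FG)·131.25·0.79/FG;  °P = 259 − 259/SG (for OG→OE and FG→AE);  RE = 0.1808·OE + 0.8192·AE;  Cal = (6.9·ABW + 4·(RE−0.1))·FG·3.55
ABW = (1.067 − 1.043)·131.25·0.79/1.043 = 2.3859
OE = 259 − 259/1.067 = 16.2634 °P
AE = 259 − 259/1.043 = 10.6779 °P
RE = 0.1808·16.2634 + 0.8192·10.6779 = 11.6877 °P
Cal = (6.9·2.3859 + 4·(11.6877−0.1))·1.043·3.55

232.5768 kcal


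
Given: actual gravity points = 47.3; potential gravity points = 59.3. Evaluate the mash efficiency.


efficiency = actual / potential × 100
efficiency = 47.3 / 59.3 × 100

79.7639 %


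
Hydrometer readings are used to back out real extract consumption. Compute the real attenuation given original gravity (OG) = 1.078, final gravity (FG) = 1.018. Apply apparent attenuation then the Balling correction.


AA = (OG−FG)/(OG−1)·100;  RA = AA·0.8192
AA = (1.078 − 1.018)/(1.078 − 1)·100 = 76.9231
RA = 76.9231·0.8192

63.0154 %


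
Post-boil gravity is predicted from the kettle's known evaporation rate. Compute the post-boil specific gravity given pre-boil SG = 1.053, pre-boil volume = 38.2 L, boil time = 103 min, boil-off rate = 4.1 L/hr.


V_post = V_pre − rate·(t/60);  SG_post = 1 + (SG_pre−1)·V_pre/V_post
V_post = 38.2 − 4.1·(103/60) = 31.1617
SG_post = 1 + (1.053 − 1)·38.2/31.1617

1.0650


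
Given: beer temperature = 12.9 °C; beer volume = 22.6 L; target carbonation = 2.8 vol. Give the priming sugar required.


residual = 14.695·(0.01821 + 0.09011·e^(−0.04·T));  sugar = (target − residual)·4.0·V
residual = 14.695·(0.01821 + 0.09011·e^(−0.04·12.9)) = 1.0580
sugar = (2.8 − 1.0580)·4.0·22.6

157.4772 g


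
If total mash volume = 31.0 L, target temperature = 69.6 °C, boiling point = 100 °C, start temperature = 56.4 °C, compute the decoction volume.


V_dec = V_total·(T_target − T_start)/(T_boil − T_start)
V_dec = 31.0·(69.6 − 56.4)/(100 − 56.4)

9.3853 L


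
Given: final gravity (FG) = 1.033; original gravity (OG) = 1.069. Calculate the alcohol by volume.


ABV = (OG − FG) · 131.25
ABV = (1.069 − 1.033) · 131.25

4.7250 % ABV


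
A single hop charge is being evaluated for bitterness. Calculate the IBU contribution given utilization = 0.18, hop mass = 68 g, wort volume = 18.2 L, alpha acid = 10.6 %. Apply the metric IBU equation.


IBU = (α/100)·mass·U·1000 / V
IBU = (10.6/100)·68·0.18·1000 / 18.2

71.2879 IBU


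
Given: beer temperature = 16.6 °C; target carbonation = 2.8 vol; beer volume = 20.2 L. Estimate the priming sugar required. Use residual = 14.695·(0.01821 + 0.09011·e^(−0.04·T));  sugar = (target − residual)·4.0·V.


residual = 14.695·(0.01821 + 0.09011·e^(−0.04·16.6)) = 0.9493
sugar = (2.8 − 0.9493)·4.0·20.2

149.5397 g


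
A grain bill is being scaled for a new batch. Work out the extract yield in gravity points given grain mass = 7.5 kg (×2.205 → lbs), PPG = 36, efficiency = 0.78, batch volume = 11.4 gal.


points = lbs × PPG × eff / vol
lbs = 7.5 × 2.205 = 16.5375
points = 16.5375 × 36 × 0.78 / 11.4

40.7345 points


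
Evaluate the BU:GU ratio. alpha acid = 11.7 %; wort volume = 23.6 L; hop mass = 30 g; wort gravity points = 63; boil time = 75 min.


U = 1.65·0.000125^(GP/1000)·(1−e^(−0.04t))/4.15;  IBU = (α/100)·m·U·1000/V;  BU:GU = IBU/GP
U = 1.65·0.000125^(63/1000)·(1−e^(−0.04·75))/4.15 = 0.2145
IBU = (11.7/100)·30·0.2145·1000/23.6 = 31.8975
BU:GU = 31.8975/63

0.5063


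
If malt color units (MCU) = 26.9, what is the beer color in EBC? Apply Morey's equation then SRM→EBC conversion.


SRM = 1.4922·MCU^0.6859;  EBC = SRM·1.97
SRM = 1.4922·26.9^0.6859 = 14.2723
EBC = 14.2723·1.97

28.1164 EBC


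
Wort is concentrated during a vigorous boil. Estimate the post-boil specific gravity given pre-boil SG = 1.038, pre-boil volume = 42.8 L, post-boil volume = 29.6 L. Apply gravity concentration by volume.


SG_post = 1 + (SG_pre − 1)·V_pre/V_post
pts_pre = (1.038 − 1)·1000 = 38.0000
pts_post = 38.0000·42.8/29.6 = 54.9459
SG_post = 1 + 54.9459/1000

1.0549


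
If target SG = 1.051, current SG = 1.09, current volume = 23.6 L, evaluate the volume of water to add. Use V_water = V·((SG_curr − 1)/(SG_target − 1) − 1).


V_water = 23.6·((1.09 − 1)/(1.051 − 1) − 1)

18.0471 L


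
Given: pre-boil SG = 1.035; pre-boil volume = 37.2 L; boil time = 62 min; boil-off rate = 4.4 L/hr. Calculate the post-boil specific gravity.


V_post = V_pre − rate·(t/60);  SG_post = 1 + (SG_pre−1)·V_pre/V_post
V_post = 37.2 − 4.4·(62/60) = 32.6533
SG_post = 1 + (1.035 − 1)·37.2/32.6533

1.0399


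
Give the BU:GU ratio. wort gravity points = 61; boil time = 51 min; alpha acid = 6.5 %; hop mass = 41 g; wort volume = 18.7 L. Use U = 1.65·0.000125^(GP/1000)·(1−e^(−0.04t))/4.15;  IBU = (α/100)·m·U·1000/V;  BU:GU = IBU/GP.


U = 1.65·0.000125^(61/1000)·(1−e^(−0.04·51))/4.15 = 0.1999
IBU = (6.5/100)·41·0.1999·1000/18.7 = 28.4910
BU:GU = 28.4910/61

0.4671


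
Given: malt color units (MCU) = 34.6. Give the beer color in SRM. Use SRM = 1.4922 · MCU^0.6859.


SRM = 1.4922 · 34.6^0.6859

16.9621 SRM


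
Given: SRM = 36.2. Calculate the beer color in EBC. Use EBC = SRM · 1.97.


EBC = 36.2 · 1.97

71.3140 EBC


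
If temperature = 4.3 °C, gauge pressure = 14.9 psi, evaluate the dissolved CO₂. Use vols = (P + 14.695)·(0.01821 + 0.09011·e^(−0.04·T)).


vols = (14.9 + 14.695)·(0.01821 + 0.09011·e^(−0.04·4.3))

2.7843 volumes


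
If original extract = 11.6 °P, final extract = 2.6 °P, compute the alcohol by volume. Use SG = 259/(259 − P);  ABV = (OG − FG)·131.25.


OG = 259/(259 − 11.6) = 1.0469
FG = 259/(259 − 2.6) = 1.0101
ABV = (1.0469 − 1.0101)·131.25

4.8231 % ABV


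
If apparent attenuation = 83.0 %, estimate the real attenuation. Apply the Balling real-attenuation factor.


RA = AA · 0.8192
RA = 83.0 · 0.8192

67.9936 %


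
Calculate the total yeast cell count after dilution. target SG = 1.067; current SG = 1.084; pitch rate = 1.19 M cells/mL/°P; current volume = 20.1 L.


V_w = V·((SG_c−1)/(SG_t−1)−1);  °P = 259 − 259/SG_t;  cells = rate·(V+V_w)·°P
V_w = 20.1·((1.084−1)/(1.067−1)−1) = 5.1000
V_final = 20.1 + 5.1000 = 25.2000
°P = 259 − 259/1.067 = 16.2634
cells = 1.19·25.2000·16.2634

487.7055 billion cells


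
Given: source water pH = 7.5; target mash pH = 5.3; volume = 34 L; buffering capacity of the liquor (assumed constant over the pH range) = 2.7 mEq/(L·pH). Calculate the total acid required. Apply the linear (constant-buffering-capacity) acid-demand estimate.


acid = buffering capacity · (pH_source − pH_target) · V
acid = 2.7 · (7.5 − 5.3) · 34

201.9600 mEq


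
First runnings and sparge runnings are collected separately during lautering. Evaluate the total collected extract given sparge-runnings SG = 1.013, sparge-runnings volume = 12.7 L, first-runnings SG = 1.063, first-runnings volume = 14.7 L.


total = Σ (SG_i − 1)·1000·V_i
first = (1.063 − 1)·1000·14.7 = 926.1000
sparge = (1.013 − 1)·1000·12.7 = 165.1000
total = 926.1000 + 165.1000

1091.2000 gravity·L


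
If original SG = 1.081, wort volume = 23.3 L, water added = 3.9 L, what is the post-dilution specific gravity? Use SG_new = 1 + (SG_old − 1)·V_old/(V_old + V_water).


pts = (1.081 − 1)·1000·23.3/(23.3 + 3.9) = 69.3860
SG_new = 1 + 69.3860/1000

1.0694


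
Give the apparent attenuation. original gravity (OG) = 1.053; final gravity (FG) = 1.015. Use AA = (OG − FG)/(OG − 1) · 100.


AA = (1.053 − 1.015)/(1.053 − 1) · 100

71.6981 %


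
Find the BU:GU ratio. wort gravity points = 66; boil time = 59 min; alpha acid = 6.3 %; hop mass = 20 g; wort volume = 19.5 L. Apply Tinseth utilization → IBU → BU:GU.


U = 1.65·0.000125^(GP/1000)·(1−e^(−0.04t))/4.15;  IBU = (α/100)·m·U·1000/V;  BU:GU = IBU/GP
U = 1.65·0.000125^(66/1000)·(1−e^(−0.04·59))/4.15 = 0.1990
IBU = (6.3/100)·20·0.1990·1000/19.5 = 12.8557
BU:GU = 12.8557/66

0.1948


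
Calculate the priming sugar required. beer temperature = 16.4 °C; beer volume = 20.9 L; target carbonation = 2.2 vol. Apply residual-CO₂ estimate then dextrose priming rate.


residual = 14.695·(0.01821 + 0.09011·e^(−0.04·T));  sugar = (target − residual)·4.0·V
residual = 14.695·(0.01821 + 0.09011·e^(−0.04·16.4)) = 0.9547
sugar = (2.2 − 0.9547)·4.0·20.9

104.1041 g


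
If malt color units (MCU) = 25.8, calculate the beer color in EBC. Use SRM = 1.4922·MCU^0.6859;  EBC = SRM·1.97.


SRM = 1.4922·25.8^0.6859 = 13.8694
EBC = 13.8694·1.97

27.3227 EBC


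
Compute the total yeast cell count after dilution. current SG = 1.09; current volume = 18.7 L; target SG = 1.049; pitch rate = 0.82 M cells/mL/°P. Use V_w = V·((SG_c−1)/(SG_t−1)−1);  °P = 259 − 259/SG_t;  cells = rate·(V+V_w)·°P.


V_w = 18.7·((1.09−1)/(1.049−1)−1) = 15.6469
V_final = 18.7 + 15.6469 = 34.3469
°P = 259 − 259/1.049 = 12.0982
cells = 0.82·34.3469·12.0982

340.7393 billion cells


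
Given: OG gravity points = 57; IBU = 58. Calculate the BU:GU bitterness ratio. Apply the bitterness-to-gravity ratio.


BU:GU = IBU / OG_points
BU:GU = 58 / 57

1.0175


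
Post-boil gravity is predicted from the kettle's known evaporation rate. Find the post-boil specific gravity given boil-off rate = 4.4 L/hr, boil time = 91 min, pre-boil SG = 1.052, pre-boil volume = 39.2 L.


V_post = V_pre − rate·(t/60);  SG_post = 1 + (SG_pre−1)·V_pre/V_post
V_post = 39.2 − 4.4·(91/60) = 32.5267
SG_post = 1 + (1.052 − 1)·39.2/32.5267

1.0627


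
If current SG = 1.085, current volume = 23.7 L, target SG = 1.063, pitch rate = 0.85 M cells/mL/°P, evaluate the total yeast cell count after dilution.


V_w = V·((SG_c−1)/(SG_t−1)−1);  °P = 259 − 259/SG_t;  cells = rate·(V+V_w)·°P
V_w = 23.7·((1.085−1)/(1.063−1)−1) = 8.2762
V_final = 23.7 + 8.2762 = 31.9762
°P = 259 − 259/1.063 = 15.3500
cells = 0.85·31.9762·15.3500

417.2081 billion cells


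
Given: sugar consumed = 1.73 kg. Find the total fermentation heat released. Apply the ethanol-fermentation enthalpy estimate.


Q = m_sugar · 590 kJ/kg
Q = 1.73 · 590

1020.7000 kJ


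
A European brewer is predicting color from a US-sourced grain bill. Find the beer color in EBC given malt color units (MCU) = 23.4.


SRM = 1.4922·MCU^0.6859;  EBC = SRM·1.97
SRM = 1.4922·23.4^0.6859 = 12.9710
EBC = 12.9710·1.97

25.5528 EBC


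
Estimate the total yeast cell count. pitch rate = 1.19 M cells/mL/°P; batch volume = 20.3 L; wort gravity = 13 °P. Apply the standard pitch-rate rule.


cells (billions) = rate · V_L · °P
cells = 1.19 · 20.3 · 13

314.0410 billion cells


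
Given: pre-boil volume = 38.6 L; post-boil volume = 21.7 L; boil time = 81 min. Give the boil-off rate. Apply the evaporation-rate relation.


rate = (V_pre − V_post) / (t_min/60)
rate = (38.6 − 21.7) / (81/60)

12.5185 L/hr


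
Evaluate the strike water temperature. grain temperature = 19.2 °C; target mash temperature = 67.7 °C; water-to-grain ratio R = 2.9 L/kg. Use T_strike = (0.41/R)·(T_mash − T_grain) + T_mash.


T_strike = (0.41/2.9)·(67.7 − 19.2) + 67.7

74.5569 °C


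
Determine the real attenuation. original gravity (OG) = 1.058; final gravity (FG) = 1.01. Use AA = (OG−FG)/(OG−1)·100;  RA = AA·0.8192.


AA = (1.058 − 1.01)/(1.058 − 1)·100 = 82.7586
RA = 82.7586·0.8192

67.7959 %


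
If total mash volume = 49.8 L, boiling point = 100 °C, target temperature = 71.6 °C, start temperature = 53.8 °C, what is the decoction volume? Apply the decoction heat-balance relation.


V_dec = V_total·(T_target − T_start)/(T_boil − T_start)
V_dec = 49.8·(71.6 − 53.8)/(100 − 53.8)

19.1870 L


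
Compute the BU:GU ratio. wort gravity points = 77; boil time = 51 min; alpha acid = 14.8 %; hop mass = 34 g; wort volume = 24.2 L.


U = 1.65·0.000125^(GP/1000)·(1−e^(−0.04t))/4.15;  IBU = (α/100)·m·U·1000/V;  BU:GU = IBU/GP
U = 1.65·0.000125^(77/1000)·(1−e^(−0.04·51))/4.15 = 0.1731
IBU = (14.8/100)·34·0.1731·1000/24.2 = 36.0021
BU:GU = 36.0021/77

0.4676


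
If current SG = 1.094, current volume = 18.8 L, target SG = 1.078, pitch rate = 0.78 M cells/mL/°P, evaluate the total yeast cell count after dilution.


V_w = V·((SG_c−1)/(SG_t−1)−1);  °P = 259 − 259/SG_t;  cells = rate·(V+V_w)·°P
V_w = 18.8·((1.094−1)/(1.078−1)−1) = 3.8564
V_final = 18.8 + 3.8564 = 22.6564
°P = 259 − 259/1.078 = 18.7403
cells = 0.78·22.6564·18.7403

331.1779 billion cells


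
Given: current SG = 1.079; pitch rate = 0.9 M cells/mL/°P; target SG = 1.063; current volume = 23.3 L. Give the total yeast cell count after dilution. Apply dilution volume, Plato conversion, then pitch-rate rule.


V_w = V·((SG_c−1)/(SG_t−1)−1);  °P = 259 − 259/SG_t;  cells = rate·(V+V_w)·°P
V_w = 23.3·((1.079−1)/(1.063−1)−1) = 5.9175
V_final = 23.3 + 5.9175 = 29.2175
°P = 259 − 259/1.063 = 15.3500
cells = 0.9·29.2175·15.3500

403.6380 billion cells


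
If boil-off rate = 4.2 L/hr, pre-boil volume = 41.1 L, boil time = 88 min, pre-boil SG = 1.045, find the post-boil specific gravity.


V_post = V_pre − rate·(t/60);  SG_post = 1 + (SG_pre−1)·V_pre/V_post
V_post = 41.1 − 4.2·(88/60) = 34.9400
SG_post = 1 + (1.045 − 1)·41.1/34.9400

1.0529


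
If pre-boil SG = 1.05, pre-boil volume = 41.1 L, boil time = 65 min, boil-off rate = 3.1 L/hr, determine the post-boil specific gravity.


V_post = V_pre − rate·(t/60);  SG_post = 1 + (SG_pre−1)·V_pre/V_post
V_post = 41.1 − 3.1·(65/60) = 37.7417
SG_post = 1 + (1.05 − 1)·41.1/37.7417

1.0544


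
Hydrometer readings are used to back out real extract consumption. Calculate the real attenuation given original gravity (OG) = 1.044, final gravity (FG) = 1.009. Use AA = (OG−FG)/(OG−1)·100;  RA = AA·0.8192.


AA = (1.044 − 1.009)/(1.044 − 1)·100 = 79.5455
RA = 79.5455·0.8192

65.1636 %


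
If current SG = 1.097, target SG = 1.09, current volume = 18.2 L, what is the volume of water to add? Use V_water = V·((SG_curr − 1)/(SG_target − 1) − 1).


V_water = 18.2·((1.097 − 1)/(1.09 − 1) − 1)

1.4156 L


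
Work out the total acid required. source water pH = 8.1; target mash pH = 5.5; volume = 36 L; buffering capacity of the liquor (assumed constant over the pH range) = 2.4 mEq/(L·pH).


acid = buffering capacity · (pH_source − pH_target) · V
acid = 2.4 · (8.1 − 5.5) · 36

224.6400 mEq


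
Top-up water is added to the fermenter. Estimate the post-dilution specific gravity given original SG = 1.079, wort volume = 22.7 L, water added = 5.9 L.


SG_new = 1 + (SG_old − 1)·V_old/(V_old + V_water)
pts = (1.079 − 1)·1000·22.7/(22.7 + 5.9) = 62.7028
SG_new = 1 + 62.7028/1000

1.0627


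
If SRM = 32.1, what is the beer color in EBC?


EBC = SRM · 1.97
EBC = 32.1 · 1.97

63.2370 EBC


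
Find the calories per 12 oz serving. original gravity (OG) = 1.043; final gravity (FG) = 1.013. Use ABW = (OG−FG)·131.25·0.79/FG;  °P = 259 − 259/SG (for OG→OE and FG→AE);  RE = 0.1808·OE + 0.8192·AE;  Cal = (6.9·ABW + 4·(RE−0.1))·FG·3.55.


ABW = (1.043 − 1.013)·131.25·0.79/1.013 = 3.0707
OE = 259 − 259/1.043 = 10.6779 °P
AE = 259 − 259/1.013 = 3.3238 °P
RE = 0.1808·10.6779 + 0.8192·3.3238 = 4.6534 °P
Cal = (6.9·3.0707 + 4·(4.6534−0.1))·1.013·3.55

141.6937 kcal


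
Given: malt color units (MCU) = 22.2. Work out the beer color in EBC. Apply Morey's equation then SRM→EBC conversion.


SRM = 1.4922·MCU^0.6859;  EBC = SRM·1.97
SRM = 1.4922·22.2^0.6859 = 12.5110
EBC = 12.5110·1.97

24.6466 EBC


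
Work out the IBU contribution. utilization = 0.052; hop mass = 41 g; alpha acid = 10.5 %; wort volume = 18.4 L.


IBU = (α/100)·mass·U·1000 / V
IBU = (10.5/100)·41·0.052·1000 / 18.4

12.1663 IBU


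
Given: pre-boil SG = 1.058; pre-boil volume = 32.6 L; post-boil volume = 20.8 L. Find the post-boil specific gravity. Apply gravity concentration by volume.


SG_post = 1 + (SG_pre − 1)·V_pre/V_post
pts_pre = (1.058 − 1)·1000 = 58.0000
pts_post = 58.0000·32.6/20.8 = 90.9038
SG_post = 1 + 90.9038/1000

1.0909


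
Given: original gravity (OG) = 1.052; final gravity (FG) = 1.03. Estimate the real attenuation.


AA = (OG−FG)/(OG−1)·100;  RA = AA·0.8192
AA = (1.052 − 1.03)/(1.052 − 1)·100 = 42.3077
RA = 42.3077·0.8192

34.6585 %


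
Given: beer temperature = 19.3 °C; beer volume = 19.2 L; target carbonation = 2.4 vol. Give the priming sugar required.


residual = 14.695·(0.01821 + 0.09011·e^(−0.04·T));  sugar = (target − residual)·4.0·V
residual = 14.695·(0.01821 + 0.09011·e^(−0.04·19.3)) = 0.8795
sugar = (2.4 − 0.8795)·4.0·19.2

116.7761 g


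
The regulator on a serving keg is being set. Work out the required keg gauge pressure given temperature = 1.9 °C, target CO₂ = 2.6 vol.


psi = vols/(0.01821 + 0.09011·e^(−0.04·T)) − 14.695
psi = 2.6/(0.01821 + 0.09011·e^(−0.04·1.9)) − 14.695

10.8640 psi


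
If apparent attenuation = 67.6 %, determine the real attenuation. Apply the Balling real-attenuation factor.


RA = AA · 0.8192
RA = 67.6 · 0.8192

55.3779 %


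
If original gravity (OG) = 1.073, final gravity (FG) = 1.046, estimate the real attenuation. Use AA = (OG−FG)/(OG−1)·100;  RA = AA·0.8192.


AA = (1.073 − 1.046)/(1.073 − 1)·100 = 36.9863
RA = 36.9863·0.8192

30.2992 %


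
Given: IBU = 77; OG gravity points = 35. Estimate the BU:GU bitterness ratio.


BU:GU = IBU / OG_points
BU:GU = 77 / 35

2.2000


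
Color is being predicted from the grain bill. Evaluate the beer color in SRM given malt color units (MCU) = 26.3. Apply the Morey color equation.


SRM = 1.4922 · MCU^0.6859
SRM = 1.4922 · 26.3^0.6859

14.0532 SRM


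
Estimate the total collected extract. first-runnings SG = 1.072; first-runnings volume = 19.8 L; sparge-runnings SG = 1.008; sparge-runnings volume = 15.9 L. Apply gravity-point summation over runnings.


total = Σ (SG_i − 1)·1000·V_i
first = (1.072 − 1)·1000·19.8 = 1425.6000
sparge = (1.008 − 1)·1000·15.9 = 127.2000
total = 1425.6000 + 127.2000

1552.8000 gravity·L


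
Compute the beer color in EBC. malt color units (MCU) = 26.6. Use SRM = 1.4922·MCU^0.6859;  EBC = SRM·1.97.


SRM = 1.4922·26.6^0.6859 = 14.1629
EBC = 14.1629·1.97

27.9010 EBC


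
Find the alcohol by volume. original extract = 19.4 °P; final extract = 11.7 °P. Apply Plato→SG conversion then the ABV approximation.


SG = 259/(259 − P);  ABV = (OG − FG)·131.25
OG = 259/(259 − 19.4) = 1.0810
FG = 259/(259 − 11.7) = 1.0473
ABV = (1.0810 − 1.0473)·131.25

4.4175 % ABV


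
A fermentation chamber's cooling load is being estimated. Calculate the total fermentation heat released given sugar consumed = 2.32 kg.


Q = m_sugar · 590 kJ/kg
Q = 2.32 · 590

1368.8000 kJ


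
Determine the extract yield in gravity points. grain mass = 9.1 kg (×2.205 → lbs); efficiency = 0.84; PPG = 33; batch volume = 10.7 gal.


points = lbs × PPG × eff / vol
lbs = 9.1 × 2.205 = 20.0655
points = 20.0655 × 33 × 0.84 / 10.7

51.9828 points


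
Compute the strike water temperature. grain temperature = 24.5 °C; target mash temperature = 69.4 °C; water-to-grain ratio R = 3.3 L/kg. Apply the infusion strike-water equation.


T_strike = (0.41/R)·(T_mash − T_grain) + T_mash
T_strike = (0.41/3.3)·(69.4 − 24.5) + 69.4

74.9785 °C


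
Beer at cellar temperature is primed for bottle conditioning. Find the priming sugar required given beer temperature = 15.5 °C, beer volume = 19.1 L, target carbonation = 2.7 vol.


residual = 14.695·(0.01821 + 0.09011·e^(−0.04·T));  sugar = (target − residual)·4.0·V
residual = 14.695·(0.01821 + 0.09011·e^(−0.04·15.5)) = 0.9799
sugar = (2.7 − 0.9799)·4.0·19.1

131.4138 g


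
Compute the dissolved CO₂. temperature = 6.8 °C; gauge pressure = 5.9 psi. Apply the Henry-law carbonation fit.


vols = (P + 14.695)·(0.01821 + 0.09011·e^(−0.04·T))
vols = (5.9 + 14.695)·(0.01821 + 0.09011·e^(−0.04·6.8))

1.7889 volumes


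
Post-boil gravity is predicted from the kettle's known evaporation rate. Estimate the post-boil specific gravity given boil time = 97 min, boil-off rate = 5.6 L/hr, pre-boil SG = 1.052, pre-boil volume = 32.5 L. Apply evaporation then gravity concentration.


V_post = V_pre − rate·(t/60);  SG_post = 1 + (SG_pre−1)·V_pre/V_post
V_post = 32.5 − 5.6·(97/60) = 23.4467
SG_post = 1 + (1.052 − 1)·32.5/23.4467

1.0721


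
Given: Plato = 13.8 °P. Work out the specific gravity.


SG = 259/(259 − P)
SG = 259/(259 − 13.8)

1.0563


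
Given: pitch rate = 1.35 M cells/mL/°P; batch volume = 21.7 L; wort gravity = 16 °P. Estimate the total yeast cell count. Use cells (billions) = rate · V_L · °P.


cells = 1.35 · 21.7 · 16

468.7200 billion cells


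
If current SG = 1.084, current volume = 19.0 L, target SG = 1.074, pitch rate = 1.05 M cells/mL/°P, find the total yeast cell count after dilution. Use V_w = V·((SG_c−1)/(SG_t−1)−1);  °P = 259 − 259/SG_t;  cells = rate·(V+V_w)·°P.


V_w = 19.0·((1.084−1)/(1.074−1)−1) = 2.5676
V_final = 19.0 + 2.5676 = 21.5676
°P = 259 − 259/1.074 = 17.8454
cells = 1.05·21.5676·17.8454

404.1268 billion cells


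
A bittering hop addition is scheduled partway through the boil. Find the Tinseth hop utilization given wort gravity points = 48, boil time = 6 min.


U = 1.65·0.000125^(GP/1000) · (1 − e^(−0.04·t))/4.15
bigness = 1.65·0.000125^(48/1000) = 1.0719
boil_factor = (1 − e^(−0.04·6))/4.15 = 0.0514
U = 1.0719 · 0.0514

0.0551


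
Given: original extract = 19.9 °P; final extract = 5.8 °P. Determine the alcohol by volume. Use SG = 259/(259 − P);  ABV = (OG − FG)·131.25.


OG = 259/(259 − 19.9) = 1.0832
FG = 259/(259 − 5.8) = 1.0229
ABV = (1.0832 − 1.0229)·131.25

7.9173 % ABV


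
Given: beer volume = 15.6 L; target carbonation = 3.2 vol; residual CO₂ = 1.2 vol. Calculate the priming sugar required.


sugar = (target − residual)·4.0·V
sugar = (3.2 − 1.2)·4.0·15.6

124.8000 g


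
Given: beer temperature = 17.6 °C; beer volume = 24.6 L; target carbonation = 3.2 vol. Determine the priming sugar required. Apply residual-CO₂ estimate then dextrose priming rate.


residual = 14.695·(0.01821 + 0.09011·e^(−0.04·T));  sugar = (target − residual)·4.0·V
residual = 14.695·(0.01821 + 0.09011·e^(−0.04·17.6)) = 0.9225
sugar = (3.2 − 0.9225)·4.0·24.6

224.1028 g


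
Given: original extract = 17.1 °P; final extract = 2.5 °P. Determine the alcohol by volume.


SG = 259/(259 − P);  ABV = (OG − FG)·131.25
OG = 259/(259 − 17.1) = 1.0707
FG = 259/(259 − 2.5) = 1.0097
ABV = (1.0707 − 1.0097)·131.25

7.9989 % ABV


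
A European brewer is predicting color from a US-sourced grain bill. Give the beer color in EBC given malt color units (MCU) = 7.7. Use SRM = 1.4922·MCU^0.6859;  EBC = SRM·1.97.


SRM = 1.4922·7.7^0.6859 = 6.0516
EBC = 6.0516·1.97

11.9217 EBC


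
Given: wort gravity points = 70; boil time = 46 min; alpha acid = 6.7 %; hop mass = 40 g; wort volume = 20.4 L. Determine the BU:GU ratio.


U = 1.65·0.000125^(GP/1000)·(1−e^(−0.04t))/4.15;  IBU = (α/100)·m·U·1000/V;  BU:GU = IBU/GP
U = 1.65·0.000125^(70/1000)·(1−e^(−0.04·46))/4.15 = 0.1783
IBU = (6.7/100)·40·0.1783·1000/20.4 = 23.4215
BU:GU = 23.4215/70

0.3346


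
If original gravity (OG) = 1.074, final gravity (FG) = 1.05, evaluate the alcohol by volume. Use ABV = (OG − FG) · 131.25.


ABV = (1.074 − 1.05) · 131.25

3.1500 % ABV


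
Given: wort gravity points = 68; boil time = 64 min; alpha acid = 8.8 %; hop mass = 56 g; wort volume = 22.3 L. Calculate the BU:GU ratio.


U = 1.65·0.000125^(GP/1000)·(1−e^(−0.04t))/4.15;  IBU = (α/100)·m·U·1000/V;  BU:GU = IBU/GP
U = 1.65·0.000125^(68/1000)·(1−e^(−0.04·64))/4.15 = 0.1991
IBU = (8.8/100)·56·0.1991·1000/22.3 = 43.9997
BU:GU = 43.9997/68

0.6471
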